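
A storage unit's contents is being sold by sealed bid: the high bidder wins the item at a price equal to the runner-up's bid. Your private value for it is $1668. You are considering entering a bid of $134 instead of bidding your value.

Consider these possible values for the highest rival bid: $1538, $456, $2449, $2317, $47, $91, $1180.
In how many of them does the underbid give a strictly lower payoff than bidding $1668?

The deviation hurts exactly when the highest competing bid lies strictly between $134 and $1668 — underbidding then forfeits a profitable win.
$1538: inside the interval → strictly worse (loss $130).
$456: inside the interval → strictly worse (loss $1212).
$2449: above both → same outcome either way.
$2317: above both → same outcome either way.
$47: below both → same outcome either way.
$91: below both → same outcome either way.
$1180: inside the interval → strictly worse (loss $488).
Count: 3.

3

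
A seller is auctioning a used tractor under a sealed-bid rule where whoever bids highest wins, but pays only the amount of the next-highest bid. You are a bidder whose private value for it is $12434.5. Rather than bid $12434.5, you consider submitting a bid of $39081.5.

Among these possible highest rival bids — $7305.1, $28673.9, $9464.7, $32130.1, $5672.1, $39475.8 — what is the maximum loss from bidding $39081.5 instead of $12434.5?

$7305.1: same outcome either way → loss $0.
$28673.9: truthful gives $0, deviation gives −$16239.4 → loss $16239.4.
$9464.7: same outcome either way → loss $0.
$32130.1: truthful gives $0, deviation gives −$19695.6 → loss $19695.6.
$5672.1: same outcome either way → loss $0.
$39475.8: same outcome either way → loss $0.
Maximum loss: $19695.6.

$19695.6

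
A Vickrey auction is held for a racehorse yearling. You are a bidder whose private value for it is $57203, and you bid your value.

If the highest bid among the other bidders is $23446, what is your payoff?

Your bid $57203 exceeds the highest competing bid $23446, so you win.
In a second-price auction the winner pays the second-highest bid, $23446.
Payoff = value − price = $57203 − $23446 = $33757.

$33757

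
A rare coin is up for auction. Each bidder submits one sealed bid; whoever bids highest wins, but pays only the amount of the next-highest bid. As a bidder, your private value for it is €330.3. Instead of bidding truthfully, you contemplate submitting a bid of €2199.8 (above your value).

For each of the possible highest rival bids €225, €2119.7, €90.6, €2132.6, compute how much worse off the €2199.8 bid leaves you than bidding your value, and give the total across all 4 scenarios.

The deviation costs you only when the competing bid falls strictly between €330.3 and €2199.8; elsewhere both bids give the same outcome.
€225: outcomes coincide → loss €0.
€2119.7: truthful payoff €0, deviation payoff −€1789.4 → loss €1789.4.
€90.6: outcomes coincide → loss €0.
€2132.6: truthful payoff €0, deviation payoff −€1802.3 → loss €1802.3.
Total loss = €1789.4 + €1802.3 = €3591.7.

€3591.7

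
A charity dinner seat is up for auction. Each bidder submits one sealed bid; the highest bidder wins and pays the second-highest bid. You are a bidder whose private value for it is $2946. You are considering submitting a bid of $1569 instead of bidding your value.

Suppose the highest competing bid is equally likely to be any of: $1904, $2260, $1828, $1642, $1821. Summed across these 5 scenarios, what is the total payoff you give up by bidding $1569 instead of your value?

$5275

The deviation costs you only when the competing bid falls strictly between $1569 and $2946; elsewhere both bids give the same outcome.
$1904: truthful payoff $1042, deviation payoff $0 → loss $1042.
$2260: truthful payoff $686, deviation payoff $0 → loss $686.
$1828: truthful payoff $1118, deviation payoff $0 → loss $1118.
$1642: truthful payoff $1304, deviation payoff $0 → loss $1304.
$1821: truthful payoff $1125, deviation payoff $0 → loss $1125.
Total loss = $1042 + $686 + $1118 + $1304 + $1125 = $5275.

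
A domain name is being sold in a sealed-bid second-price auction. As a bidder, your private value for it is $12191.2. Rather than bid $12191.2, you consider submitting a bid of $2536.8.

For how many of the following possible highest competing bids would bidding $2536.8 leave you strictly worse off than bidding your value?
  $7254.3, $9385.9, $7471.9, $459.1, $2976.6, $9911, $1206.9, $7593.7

The deviation hurts exactly when the highest competing bid lies strictly between $2536.8 and $12191.2 — underbidding then forfeits a profitable win.
$7254.3: inside the interval → strictly worse (loss $4936.9).
$9385.9: inside the interval → strictly worse (loss $2805.3).
$7471.9: inside the interval → strictly worse (loss $4719.3).
$459.1: below both → same outcome either way.
$2976.6: inside the interval → strictly worse (loss $9214.6).
$9911: inside the interval → strictly worse (loss $2280.2).
$1206.9: below both → same outcome either way.
$7593.7: inside the interval → strictly worse (loss $4597.5).
Count: 6.

6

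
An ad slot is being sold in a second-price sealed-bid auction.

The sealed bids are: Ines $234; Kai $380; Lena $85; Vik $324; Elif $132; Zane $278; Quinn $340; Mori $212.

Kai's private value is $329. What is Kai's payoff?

Highest bid: Kai at $380, so Kai wins.
Second-highest bid: Quinn at $340 — that is the price the winner pays.
Kai's payoff = value − price = $329 − $340 = −$11.

−$11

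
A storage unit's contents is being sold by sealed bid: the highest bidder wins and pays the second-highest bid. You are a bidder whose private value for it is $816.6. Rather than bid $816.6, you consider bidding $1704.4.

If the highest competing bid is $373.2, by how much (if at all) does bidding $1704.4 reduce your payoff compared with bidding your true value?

$0

Bidding your value $816.6: you win (since $816.6 > $373.2) and pay $373.2. Payoff $443.4.
Bidding $1704.4: you win and pay $373.2. Payoff $816.6 − $373.2 = $443.4.
Difference = $443.4 − $443.4 = $0; both bids lead to the same outcome because the competing bid is below both your value and your alternative bid.
Truthful bidding weakly dominates here: raising your bid can only win items priced above your value, and lowering it can only forfeit items priced below.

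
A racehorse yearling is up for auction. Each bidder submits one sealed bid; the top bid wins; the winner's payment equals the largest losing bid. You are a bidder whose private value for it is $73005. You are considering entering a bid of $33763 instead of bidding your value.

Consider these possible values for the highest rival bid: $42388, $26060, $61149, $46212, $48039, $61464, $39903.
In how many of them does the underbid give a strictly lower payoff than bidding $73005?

6

The deviation hurts exactly when the highest competing bid lies strictly between $33763 and $73005 — underbidding then forfeits a profitable win.
$42388: inside the interval → strictly worse (loss $30617).
$26060: below both → same outcome either way.
$61149: inside the interval → strictly worse (loss $11856).
$46212: inside the interval → strictly worse (loss $26793).
$48039: inside the interval → strictly worse (loss $24966).
$61464: inside the interval → strictly worse (loss $11541).
$39903: inside the interval → strictly worse (loss $33102).
Count: 6.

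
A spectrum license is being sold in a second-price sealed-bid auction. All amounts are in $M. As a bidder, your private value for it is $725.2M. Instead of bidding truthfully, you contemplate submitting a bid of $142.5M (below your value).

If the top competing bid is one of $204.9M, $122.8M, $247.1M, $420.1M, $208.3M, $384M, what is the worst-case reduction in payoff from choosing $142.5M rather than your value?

$520.3M

$204.9M: truthful gives $520.3M, deviation gives $0M → loss $520.3M.
$122.8M: same outcome either way → loss $0M.
$247.1M: truthful gives $478.1M, deviation gives $0M → loss $478.1M.
$420.1M: truthful gives $305.1M, deviation gives $0M → loss $305.1M.
$208.3M: truthful gives $516.9M, deviation gives $0M → loss $516.9M.
$384M: truthful gives $341.2M, deviation gives $0M → loss $341.2M.
Maximum loss: $520.3M.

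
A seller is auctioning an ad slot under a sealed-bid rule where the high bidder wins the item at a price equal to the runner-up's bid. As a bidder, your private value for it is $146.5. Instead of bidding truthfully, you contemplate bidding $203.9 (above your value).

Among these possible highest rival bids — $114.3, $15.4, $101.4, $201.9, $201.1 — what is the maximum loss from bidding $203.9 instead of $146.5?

$55.4

$114.3: same outcome either way → loss $0.
$15.4: same outcome either way → loss $0.
$101.4: same outcome either way → loss $0.
$201.9: truthful gives $0, deviation gives −$55.4 → loss $55.4.
$201.1: truthful gives $0, deviation gives −$54.6 → loss $54.6.
Maximum loss: $55.4.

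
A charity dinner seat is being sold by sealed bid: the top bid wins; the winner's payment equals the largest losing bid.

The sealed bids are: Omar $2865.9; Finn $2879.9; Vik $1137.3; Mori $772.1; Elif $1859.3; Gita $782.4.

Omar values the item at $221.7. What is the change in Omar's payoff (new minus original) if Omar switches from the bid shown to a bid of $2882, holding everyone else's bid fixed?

−$2658.2

The highest bid among the other bidders is $2879.9; Omar's bid doesn't change that.
Original bid $2865.9: Omar is not highest (top rival bid is $2879.9); payoff $0.
Alternative bid $2882: Omar is highest, pays the top rival bid $2879.9; payoff $221.7 − $2879.9 = −$2658.2.
Change in payoff = −$2658.2 − ($0) = −$2658.2.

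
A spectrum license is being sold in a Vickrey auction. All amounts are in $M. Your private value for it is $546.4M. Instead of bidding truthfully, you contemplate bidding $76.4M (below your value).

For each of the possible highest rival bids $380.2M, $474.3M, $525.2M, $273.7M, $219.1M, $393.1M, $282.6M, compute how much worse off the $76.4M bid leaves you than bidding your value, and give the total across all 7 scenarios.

The deviation costs you only when the competing bid falls strictly between $76.4M and $546.4M; elsewhere both bids give the same outcome.
$380.2M: truthful payoff $166.2M, deviation payoff $0M → loss $166.2M.
$474.3M: truthful payoff $72.1M, deviation payoff $0M → loss $72.1M.
$525.2M: truthful payoff $21.2M, deviation payoff $0M → loss $21.2M.
$273.7M: truthful payoff $272.7M, deviation payoff $0M → loss $272.7M.
$219.1M: truthful payoff $327.3M, deviation payoff $0M → loss $327.3M.
$393.1M: truthful payoff $153.3M, deviation payoff $0M → loss $153.3M.
$282.6M: truthful payoff $263.8M, deviation payoff $0M → loss $263.8M.
Total loss = $166.2M + $72.1M + $21.2M + $272.7M + $327.3M + $153.3M + $263.8M = $1276.6M.

$1276.6M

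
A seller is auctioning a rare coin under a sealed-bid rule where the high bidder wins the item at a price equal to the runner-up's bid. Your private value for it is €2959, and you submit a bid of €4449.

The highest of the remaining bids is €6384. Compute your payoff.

Your bid €4449 is below the highest competing bid €6384, so you lose.
A losing bidder pays nothing and receives nothing: payoff = €0.

€0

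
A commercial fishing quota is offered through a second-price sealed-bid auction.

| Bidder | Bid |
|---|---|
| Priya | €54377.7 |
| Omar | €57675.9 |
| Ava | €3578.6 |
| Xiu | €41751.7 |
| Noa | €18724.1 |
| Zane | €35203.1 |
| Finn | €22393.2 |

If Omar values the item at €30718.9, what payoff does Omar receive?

−€23658.8

Highest bid: Omar at €57675.9, so Omar wins.
Second-highest bid: Priya at €54377.7 — that is the price the winner pays.
Omar's payoff = value − price = €30718.9 − €54377.7 = −€23658.8.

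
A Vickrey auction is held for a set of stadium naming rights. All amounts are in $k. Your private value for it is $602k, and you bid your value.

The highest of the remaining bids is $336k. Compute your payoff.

$266k

Your bid $602k exceeds the highest competing bid $336k, so you win.
In a second-price auction the winner pays the second-highest bid, $336k.
Payoff = value − price = $602k − $336k = $266k.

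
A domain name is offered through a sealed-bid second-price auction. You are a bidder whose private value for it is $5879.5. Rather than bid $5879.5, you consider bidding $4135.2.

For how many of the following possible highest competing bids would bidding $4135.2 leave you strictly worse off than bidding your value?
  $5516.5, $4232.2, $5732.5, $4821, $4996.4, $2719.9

The deviation hurts exactly when the highest competing bid lies strictly between $4135.2 and $5879.5 — underbidding then forfeits a profitable win.
$5516.5: inside the interval → strictly worse (loss $363).
$4232.2: inside the interval → strictly worse (loss $1647.3).
$5732.5: inside the interval → strictly worse (loss $147).
$4821: inside the interval → strictly worse (loss $1058.5).
$4996.4: inside the interval → strictly worse (loss $883.1).
$2719.9: below both → same outcome either way.
Count: 5.

5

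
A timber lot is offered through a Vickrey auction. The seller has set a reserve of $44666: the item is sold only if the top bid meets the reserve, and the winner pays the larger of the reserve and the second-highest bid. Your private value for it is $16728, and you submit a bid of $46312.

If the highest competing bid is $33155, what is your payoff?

Your bid $46312 is the highest and exceeds the reserve.
Price = max(second-highest bid, reserve) = max($33155, $44666) = $44666.
Payoff = $16728 − $44666 = −$27938.

−$27938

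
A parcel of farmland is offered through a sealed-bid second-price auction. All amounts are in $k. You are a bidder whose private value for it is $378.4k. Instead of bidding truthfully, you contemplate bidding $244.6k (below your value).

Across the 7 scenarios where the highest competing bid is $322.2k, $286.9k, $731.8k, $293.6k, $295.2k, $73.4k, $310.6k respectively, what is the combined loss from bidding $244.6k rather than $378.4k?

The deviation costs you only when the competing bid falls strictly between $244.6k and $378.4k; elsewhere both bids give the same outcome.
$322.2k: truthful payoff $56.2k, deviation payoff $0k → loss $56.2k.
$286.9k: truthful payoff $91.5k, deviation payoff $0k → loss $91.5k.
$731.8k: outcomes coincide → loss $0k.
$293.6k: truthful payoff $84.8k, deviation payoff $0k → loss $84.8k.
$295.2k: truthful payoff $83.2k, deviation payoff $0k → loss $83.2k.
$73.4k: outcomes coincide → loss $0k.
$310.6k: truthful payoff $67.8k, deviation payoff $0k → loss $67.8k.
Total loss = $56.2k + $91.5k + $84.8k + $83.2k + $67.8k = $383.5k.
In a second-price auction your bid sets only whether you win, not what you pay, so bidding your true value is weakly dominant.

$383.5k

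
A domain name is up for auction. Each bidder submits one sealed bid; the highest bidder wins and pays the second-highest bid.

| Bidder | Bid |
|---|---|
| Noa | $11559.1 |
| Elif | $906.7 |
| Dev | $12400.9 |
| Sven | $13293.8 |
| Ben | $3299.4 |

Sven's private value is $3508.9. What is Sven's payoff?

Highest bid: Sven at $13293.8, so Sven wins.
Second-highest bid: Dev at $12400.9 — that is the price the winner pays.
Sven's payoff = value − price = $3508.9 − $12400.9 = −$8892.

−$8892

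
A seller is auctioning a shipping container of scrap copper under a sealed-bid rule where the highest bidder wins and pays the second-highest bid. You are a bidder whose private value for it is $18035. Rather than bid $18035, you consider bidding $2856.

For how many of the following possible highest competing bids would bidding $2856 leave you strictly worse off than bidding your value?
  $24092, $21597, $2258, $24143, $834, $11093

1

The deviation hurts exactly when the highest competing bid lies strictly between $2856 and $18035 — underbidding then forfeits a profitable win.
$24092: above both → same outcome either way.
$21597: above both → same outcome either way.
$2258: below both → same outcome either way.
$24143: above both → same outcome either way.
$834: below both → same outcome either way.
$11093: inside the interval → strictly worse (loss $6942).
Count: 1.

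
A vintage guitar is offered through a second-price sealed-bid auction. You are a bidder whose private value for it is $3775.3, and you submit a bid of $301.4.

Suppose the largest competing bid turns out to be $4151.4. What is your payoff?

Your bid $301.4 is below the highest competing bid $4151.4, so you lose.
A losing bidder pays nothing and receives nothing: payoff = $0.

$0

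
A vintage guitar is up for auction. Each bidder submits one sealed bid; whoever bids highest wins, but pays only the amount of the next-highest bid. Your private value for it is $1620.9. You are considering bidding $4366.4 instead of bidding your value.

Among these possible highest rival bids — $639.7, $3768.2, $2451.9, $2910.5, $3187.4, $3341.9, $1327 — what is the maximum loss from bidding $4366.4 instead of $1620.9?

$639.7: same outcome either way → loss $0.
$3768.2: truthful gives $0, deviation gives −$2147.3 → loss $2147.3.
$2451.9: truthful gives $0, deviation gives −$831 → loss $831.
$2910.5: truthful gives $0, deviation gives −$1289.6 → loss $1289.6.
$3187.4: truthful gives $0, deviation gives −$1566.5 → loss $1566.5.
$3341.9: truthful gives $0, deviation gives −$1721 → loss $1721.
$1327: same outcome either way → loss $0.
Maximum loss: $2147.3.

$2147.3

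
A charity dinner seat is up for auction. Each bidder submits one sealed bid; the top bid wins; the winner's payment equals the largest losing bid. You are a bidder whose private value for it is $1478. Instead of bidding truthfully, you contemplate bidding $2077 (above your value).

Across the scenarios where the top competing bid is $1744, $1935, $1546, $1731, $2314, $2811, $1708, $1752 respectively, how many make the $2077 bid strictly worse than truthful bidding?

6

The deviation hurts exactly when the highest competing bid lies strictly between $1478 and $2077 — overbidding then wins at a price above your value.
$1744: inside the interval → strictly worse (loss $266).
$1935: inside the interval → strictly worse (loss $457).
$1546: inside the interval → strictly worse (loss $68).
$1731: inside the interval → strictly worse (loss $253).
$2314: above both → same outcome either way.
$2811: above both → same outcome either way.
$1708: inside the interval → strictly worse (loss $230).
$1752: inside the interval → strictly worse (loss $274).
Count: 6.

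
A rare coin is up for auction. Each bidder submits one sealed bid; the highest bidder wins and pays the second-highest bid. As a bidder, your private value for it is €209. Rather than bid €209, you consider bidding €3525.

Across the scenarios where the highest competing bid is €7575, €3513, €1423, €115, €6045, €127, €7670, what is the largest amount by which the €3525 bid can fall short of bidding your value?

€7575: same outcome either way → loss €0.
€3513: truthful gives €0, deviation gives −€3304 → loss €3304.
€1423: truthful gives €0, deviation gives −€1214 → loss €1214.
€115: same outcome either way → loss €0.
€6045: same outcome either way → loss €0.
€127: same outcome either way → loss €0.
€7670: same outcome either way → loss €0.
Maximum loss: €3304.

€3304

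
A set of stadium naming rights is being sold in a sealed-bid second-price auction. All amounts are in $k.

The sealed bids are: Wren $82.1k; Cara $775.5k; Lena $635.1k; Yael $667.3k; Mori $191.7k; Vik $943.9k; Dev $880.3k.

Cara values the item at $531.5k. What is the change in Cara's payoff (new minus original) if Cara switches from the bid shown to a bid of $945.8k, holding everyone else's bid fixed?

−$412.4k

The highest bid among the other bidders is $943.9k; Cara's bid doesn't change that.
Original bid $775.5k: Cara is not highest (top rival bid is $943.9k); payoff $0k.
Alternative bid $945.8k: Cara is highest, pays the top rival bid $943.9k; payoff $531.5k − $943.9k = −$412.4k.
Change in payoff = −$412.4k − ($0k) = −$412.4k.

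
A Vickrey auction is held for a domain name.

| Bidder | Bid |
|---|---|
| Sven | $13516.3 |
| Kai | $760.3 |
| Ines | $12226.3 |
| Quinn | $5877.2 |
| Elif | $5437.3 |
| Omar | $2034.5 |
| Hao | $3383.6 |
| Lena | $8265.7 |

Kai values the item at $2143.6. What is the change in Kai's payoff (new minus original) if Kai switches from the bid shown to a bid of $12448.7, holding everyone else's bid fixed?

$0

The highest bid among the other bidders is $13516.3; Kai's bid doesn't change that.
Original bid $760.3: Kai is not highest (top rival bid is $13516.3); payoff $0.
Alternative bid $12448.7: Kai is not highest (top rival bid is $13516.3); payoff $0.
Change in payoff = $0 − ($0) = $0.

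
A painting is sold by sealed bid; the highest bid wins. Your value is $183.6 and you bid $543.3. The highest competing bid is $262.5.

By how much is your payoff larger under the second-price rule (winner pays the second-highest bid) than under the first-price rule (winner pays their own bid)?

You have the highest bid, so you win under either rule.
Second-price: pay $262.5 → payoff −$78.9.
First-price: pay your own bid $543.3 → payoff −$359.7.
Difference = −$78.9 − (−$359.7) = $280.8.

$280.8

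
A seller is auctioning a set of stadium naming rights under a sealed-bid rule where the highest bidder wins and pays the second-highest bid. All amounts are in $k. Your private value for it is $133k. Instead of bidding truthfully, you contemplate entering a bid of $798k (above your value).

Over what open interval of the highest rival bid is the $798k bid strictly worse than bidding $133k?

If the competing bid is below $133k, both bids win at the same price — no difference.
If it is above $798k, both bids lose — no difference.
If it lies strictly between $133k and $798k, bidding your value loses (payoff 0) while bidding $798k wins at a price above your value (payoff negative).
So the deviation strictly hurts on the open interval ($133k, $798k).
Truthful bidding weakly dominates here: raising your bid can only win items priced above your value, and lowering it can only forfeit items priced below.

($133k, $798k)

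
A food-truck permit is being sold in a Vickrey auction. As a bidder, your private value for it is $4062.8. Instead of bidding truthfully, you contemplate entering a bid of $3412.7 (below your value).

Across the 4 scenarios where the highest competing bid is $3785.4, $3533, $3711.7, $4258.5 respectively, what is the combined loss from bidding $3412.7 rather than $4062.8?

$1158.3

The deviation costs you only when the competing bid falls strictly between $3412.7 and $4062.8; elsewhere both bids give the same outcome.
$3785.4: truthful payoff $277.4, deviation payoff $0 → loss $277.4.
$3533: truthful payoff $529.8, deviation payoff $0 → loss $529.8.
$3711.7: truthful payoff $351.1, deviation payoff $0 → loss $351.1.
$4258.5: outcomes coincide → loss $0.
Total loss = $277.4 + $529.8 + $351.1 = $1158.3.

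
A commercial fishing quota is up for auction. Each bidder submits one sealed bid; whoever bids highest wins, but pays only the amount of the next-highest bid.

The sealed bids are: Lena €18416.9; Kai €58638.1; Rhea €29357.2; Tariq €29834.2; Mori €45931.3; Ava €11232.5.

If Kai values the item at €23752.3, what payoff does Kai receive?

Highest bid: Kai at €58638.1, so Kai wins.
Second-highest bid: Mori at €45931.3 — that is the price the winner pays.
Kai's payoff = value − price = €23752.3 − €45931.3 = −€22179.

−€22179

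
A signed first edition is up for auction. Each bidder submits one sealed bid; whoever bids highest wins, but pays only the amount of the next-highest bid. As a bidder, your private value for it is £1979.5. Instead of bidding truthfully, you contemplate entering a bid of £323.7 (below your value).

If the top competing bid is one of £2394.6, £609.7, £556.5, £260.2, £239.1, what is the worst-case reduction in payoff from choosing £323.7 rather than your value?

£2394.6: same outcome either way → loss £0.
£609.7: truthful gives £1369.8, deviation gives £0 → loss £1369.8.
£556.5: truthful gives £1423, deviation gives £0 → loss £1423.
£260.2: same outcome either way → loss £0.
£239.1: same outcome either way → loss £0.
Maximum loss: £1423.

£1423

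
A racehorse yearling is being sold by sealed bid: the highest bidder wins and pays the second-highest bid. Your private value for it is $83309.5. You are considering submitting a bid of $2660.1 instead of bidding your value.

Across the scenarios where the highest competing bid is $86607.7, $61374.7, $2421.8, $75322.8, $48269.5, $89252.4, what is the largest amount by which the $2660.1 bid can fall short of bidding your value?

$35040

$86607.7: same outcome either way → loss $0.
$61374.7: truthful gives $21934.8, deviation gives $0 → loss $21934.8.
$2421.8: same outcome either way → loss $0.
$75322.8: truthful gives $7986.7, deviation gives $0 → loss $7986.7.
$48269.5: truthful gives $35040, deviation gives $0 → loss $35040.
$89252.4: same outcome either way → loss $0.
Maximum loss: $35040.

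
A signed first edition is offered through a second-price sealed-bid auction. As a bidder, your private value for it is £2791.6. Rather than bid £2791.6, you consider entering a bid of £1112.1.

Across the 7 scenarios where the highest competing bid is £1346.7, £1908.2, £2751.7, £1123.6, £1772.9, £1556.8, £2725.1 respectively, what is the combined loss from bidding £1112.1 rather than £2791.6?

The deviation costs you only when the competing bid falls strictly between £1112.1 and £2791.6; elsewhere both bids give the same outcome.
£1346.7: truthful payoff £1444.9, deviation payoff £0 → loss £1444.9.
£1908.2: truthful payoff £883.4, deviation payoff £0 → loss £883.4.
£2751.7: truthful payoff £39.9, deviation payoff £0 → loss £39.9.
£1123.6: truthful payoff £1668, deviation payoff £0 → loss £1668.
£1772.9: truthful payoff £1018.7, deviation payoff £0 → loss £1018.7.
£1556.8: truthful payoff £1234.8, deviation payoff £0 → loss £1234.8.
£2725.1: truthful payoff £66.5, deviation payoff £0 → loss £66.5.
Total loss = £1444.9 + £883.4 + £39.9 + £1668 + £1018.7 + £1234.8 + £66.5 = £6356.2.

£6356.2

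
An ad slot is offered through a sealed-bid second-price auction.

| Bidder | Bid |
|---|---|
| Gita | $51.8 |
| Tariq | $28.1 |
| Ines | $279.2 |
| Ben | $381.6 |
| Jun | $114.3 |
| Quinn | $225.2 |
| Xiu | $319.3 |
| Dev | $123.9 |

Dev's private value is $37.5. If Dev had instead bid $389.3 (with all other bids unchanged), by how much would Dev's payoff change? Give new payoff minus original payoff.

The highest bid among the other bidders is $381.6; Dev's bid doesn't change that.
Original bid $123.9: Dev is not highest (top rival bid is $381.6); payoff $0.
Alternative bid $389.3: Dev is highest, pays the top rival bid $381.6; payoff $37.5 − $381.6 = −$344.1.
Change in payoff = −$344.1 − ($0) = −$344.1.

−$344.1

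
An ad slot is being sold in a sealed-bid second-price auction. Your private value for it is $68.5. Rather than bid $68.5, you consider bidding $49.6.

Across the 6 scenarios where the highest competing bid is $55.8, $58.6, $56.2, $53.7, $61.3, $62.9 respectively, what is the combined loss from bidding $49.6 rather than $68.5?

$62.5

The deviation costs you only when the competing bid falls strictly between $49.6 and $68.5; elsewhere both bids give the same outcome.
$55.8: truthful payoff $12.7, deviation payoff $0 → loss $12.7.
$58.6: truthful payoff $9.9, deviation payoff $0 → loss $9.9.
$56.2: truthful payoff $12.3, deviation payoff $0 → loss $12.3.
$53.7: truthful payoff $14.8, deviation payoff $0 → loss $14.8.
$61.3: truthful payoff $7.2, deviation payoff $0 → loss $7.2.
$62.9: truthful payoff $5.6, deviation payoff $0 → loss $5.6.
Total loss = $12.7 + $9.9 + $12.3 + $14.8 + $7.2 + $5.6 = $62.5.
Because the price is fixed by the runner-up's bid, deviating from your value can only change a good outcome into a bad one — never the reverse.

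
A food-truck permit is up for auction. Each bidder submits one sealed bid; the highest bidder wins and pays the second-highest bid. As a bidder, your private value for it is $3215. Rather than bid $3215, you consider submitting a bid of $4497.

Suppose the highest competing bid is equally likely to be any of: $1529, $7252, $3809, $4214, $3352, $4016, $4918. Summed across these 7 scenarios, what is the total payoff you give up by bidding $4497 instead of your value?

The deviation costs you only when the competing bid falls strictly between $3215 and $4497; elsewhere both bids give the same outcome.
$1529: outcomes coincide → loss $0.
$7252: outcomes coincide → loss $0.
$3809: truthful payoff $0, deviation payoff −$594 → loss $594.
$4214: truthful payoff $0, deviation payoff −$999 → loss $999.
$3352: truthful payoff $0, deviation payoff −$137 → loss $137.
$4016: truthful payoff $0, deviation payoff −$801 → loss $801.
$4918: outcomes coincide → loss $0.
Total loss = $594 + $999 + $137 + $801 = $2531.
Truthful bidding weakly dominates here: raising your bid can only win items priced above your value, and lowering it can only forfeit items priced below.

$2531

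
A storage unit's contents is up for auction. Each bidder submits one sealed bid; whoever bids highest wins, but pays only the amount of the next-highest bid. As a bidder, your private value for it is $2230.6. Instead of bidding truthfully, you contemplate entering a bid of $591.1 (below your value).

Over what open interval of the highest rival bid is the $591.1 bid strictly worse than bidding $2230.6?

If the competing bid is below $591.1, both bids win at the same price — no difference.
If it is above $2230.6, both bids lose — no difference.
If it lies strictly between $591.1 and $2230.6, bidding your value wins at a price below your value (positive payoff) while bidding $591.1 loses (payoff 0).
So the deviation strictly hurts on the open interval ($591.1, $2230.6).

($591.1, $2230.6)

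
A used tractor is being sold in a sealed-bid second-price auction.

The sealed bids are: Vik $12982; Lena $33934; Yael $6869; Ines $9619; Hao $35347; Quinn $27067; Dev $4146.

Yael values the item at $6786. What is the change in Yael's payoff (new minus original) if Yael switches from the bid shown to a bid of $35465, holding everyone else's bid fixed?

The highest bid among the other bidders is $35347; Yael's bid doesn't change that.
Original bid $6869: Yael is not highest (top rival bid is $35347); payoff $0.
Alternative bid $35465: Yael is highest, pays the top rival bid $35347; payoff $6786 − $35347 = −$28561.
Change in payoff = −$28561 − ($0) = −$28561.

−$28561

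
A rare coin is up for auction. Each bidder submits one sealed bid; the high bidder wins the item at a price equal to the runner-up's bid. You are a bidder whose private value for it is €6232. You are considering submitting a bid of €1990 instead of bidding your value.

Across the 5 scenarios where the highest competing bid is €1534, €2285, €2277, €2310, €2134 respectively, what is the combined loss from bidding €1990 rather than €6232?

The deviation costs you only when the competing bid falls strictly between €1990 and €6232; elsewhere both bids give the same outcome.
€1534: outcomes coincide → loss €0.
€2285: truthful payoff €3947, deviation payoff €0 → loss €3947.
€2277: truthful payoff €3955, deviation payoff €0 → loss €3955.
€2310: truthful payoff €3922, deviation payoff €0 → loss €3922.
€2134: truthful payoff €4098, deviation payoff €0 → loss €4098.
Total loss = €3947 + €3955 + €3922 + €4098 = €15922.

€15922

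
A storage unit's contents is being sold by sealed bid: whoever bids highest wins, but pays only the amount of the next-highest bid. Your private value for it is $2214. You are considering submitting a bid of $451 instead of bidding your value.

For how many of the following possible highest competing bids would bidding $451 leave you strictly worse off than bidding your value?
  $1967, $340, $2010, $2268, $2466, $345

2

The deviation hurts exactly when the highest competing bid lies strictly between $451 and $2214 — underbidding then forfeits a profitable win.
$1967: inside the interval → strictly worse (loss $247).
$340: below both → same outcome either way.
$2010: inside the interval → strictly worse (loss $204).
$2268: above both → same outcome either way.
$2466: above both → same outcome either way.
$345: below both → same outcome either way.
Count: 2.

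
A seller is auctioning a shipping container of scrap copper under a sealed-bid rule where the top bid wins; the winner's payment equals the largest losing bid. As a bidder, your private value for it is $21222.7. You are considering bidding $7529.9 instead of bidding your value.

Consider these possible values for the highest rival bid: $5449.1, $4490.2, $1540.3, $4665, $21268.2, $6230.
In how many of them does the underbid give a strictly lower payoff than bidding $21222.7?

The deviation hurts exactly when the highest competing bid lies strictly between $7529.9 and $21222.7 — underbidding then forfeits a profitable win.
$5449.1: below both → same outcome either way.
$4490.2: below both → same outcome either way.
$1540.3: below both → same outcome either way.
$4665: below both → same outcome either way.
$21268.2: above both → same outcome either way.
$6230: below both → same outcome either way.
Count: 0.

0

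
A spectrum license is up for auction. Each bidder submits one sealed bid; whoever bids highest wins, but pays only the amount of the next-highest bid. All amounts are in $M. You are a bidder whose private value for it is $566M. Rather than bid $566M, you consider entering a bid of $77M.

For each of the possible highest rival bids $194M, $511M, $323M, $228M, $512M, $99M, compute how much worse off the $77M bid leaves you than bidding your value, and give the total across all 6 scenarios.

The deviation costs you only when the competing bid falls strictly between $77M and $566M; elsewhere both bids give the same outcome.
$194M: truthful payoff $372M, deviation payoff $0M → loss $372M.
$511M: truthful payoff $55M, deviation payoff $0M → loss $55M.
$323M: truthful payoff $243M, deviation payoff $0M → loss $243M.
$228M: truthful payoff $338M, deviation payoff $0M → loss $338M.
$512M: truthful payoff $54M, deviation payoff $0M → loss $54M.
$99M: truthful payoff $467M, deviation payoff $0M → loss $467M.
Total loss = $372M + $55M + $243M + $338M + $54M + $467M = $1529M.
In a second-price auction your bid sets only whether you win, not what you pay, so bidding your true value is weakly dominant.

$1529M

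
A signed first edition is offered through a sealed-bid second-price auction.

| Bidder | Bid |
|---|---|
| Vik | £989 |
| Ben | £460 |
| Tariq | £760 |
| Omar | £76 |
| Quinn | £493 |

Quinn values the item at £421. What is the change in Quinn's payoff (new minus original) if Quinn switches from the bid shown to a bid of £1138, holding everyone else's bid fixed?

The highest bid among the other bidders is £989; Quinn's bid doesn't change that.
Original bid £493: Quinn is not highest (top rival bid is £989); payoff £0.
Alternative bid £1138: Quinn is highest, pays the top rival bid £989; payoff £421 − £989 = −£568.
Change in payoff = −£568 − (£0) = −£568.

−£568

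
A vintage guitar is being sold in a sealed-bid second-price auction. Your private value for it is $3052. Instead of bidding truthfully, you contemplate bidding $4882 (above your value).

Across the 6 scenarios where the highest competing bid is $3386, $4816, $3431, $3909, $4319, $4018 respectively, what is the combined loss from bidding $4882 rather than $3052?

The deviation costs you only when the competing bid falls strictly between $3052 and $4882; elsewhere both bids give the same outcome.
$3386: truthful payoff $0, deviation payoff −$334 → loss $334.
$4816: truthful payoff $0, deviation payoff −$1764 → loss $1764.
$3431: truthful payoff $0, deviation payoff −$379 → loss $379.
$3909: truthful payoff $0, deviation payoff −$857 → loss $857.
$4319: truthful payoff $0, deviation payoff −$1267 → loss $1267.
$4018: truthful payoff $0, deviation payoff −$966 → loss $966.
Total loss = $334 + $1764 + $379 + $857 + $1267 + $966 = $5567.

$5567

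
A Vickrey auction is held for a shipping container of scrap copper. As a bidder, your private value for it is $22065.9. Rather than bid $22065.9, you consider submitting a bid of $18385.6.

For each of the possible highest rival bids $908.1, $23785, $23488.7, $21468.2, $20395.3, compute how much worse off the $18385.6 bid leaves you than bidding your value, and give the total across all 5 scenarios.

$2268.3

The deviation costs you only when the competing bid falls strictly between $18385.6 and $22065.9; elsewhere both bids give the same outcome.
$908.1: outcomes coincide → loss $0.
$23785: outcomes coincide → loss $0.
$23488.7: outcomes coincide → loss $0.
$21468.2: truthful payoff $597.7, deviation payoff $0 → loss $597.7.
$20395.3: truthful payoff $1670.6, deviation payoff $0 → loss $1670.6.
Total loss = $597.7 + $1670.6 = $2268.3.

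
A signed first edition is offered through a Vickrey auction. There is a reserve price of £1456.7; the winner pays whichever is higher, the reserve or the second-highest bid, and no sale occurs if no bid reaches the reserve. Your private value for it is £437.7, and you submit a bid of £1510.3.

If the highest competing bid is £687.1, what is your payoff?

Your bid £1510.3 is the highest and exceeds the reserve.
Price = max(second-highest bid, reserve) = max(£687.1, £1456.7) = £1456.7.
Payoff = £437.7 − £1456.7 = −£1019.

−£1019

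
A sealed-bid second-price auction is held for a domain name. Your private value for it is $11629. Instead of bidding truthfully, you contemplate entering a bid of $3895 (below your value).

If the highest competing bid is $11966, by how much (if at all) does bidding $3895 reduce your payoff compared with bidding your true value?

$0

Bidding your value $11629: you lose (since $11629 < $11966). Payoff $0.
Bidding $3895: you lose. Payoff $0.
Difference = $0 − $0 = $0; both bids lead to the same outcome because the competing bid is above both your value and your alternative bid.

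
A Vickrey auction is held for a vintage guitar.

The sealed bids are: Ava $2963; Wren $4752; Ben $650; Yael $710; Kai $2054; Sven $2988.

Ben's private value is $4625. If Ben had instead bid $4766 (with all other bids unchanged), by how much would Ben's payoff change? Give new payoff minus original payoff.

The highest bid among the other bidders is $4752; Ben's bid doesn't change that.
Original bid $650: Ben is not highest (top rival bid is $4752); payoff $0.
Alternative bid $4766: Ben is highest, pays the top rival bid $4752; payoff $4625 − $4752 = −$127.
Change in payoff = −$127 − ($0) = −$127.

−$127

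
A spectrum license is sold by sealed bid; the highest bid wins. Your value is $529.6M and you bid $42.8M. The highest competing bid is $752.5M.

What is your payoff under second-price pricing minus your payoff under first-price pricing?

Your bid $42.8M is below $752.5M, so you lose under either rule.
Payoff is $0M in both cases; difference = $0M.

$0M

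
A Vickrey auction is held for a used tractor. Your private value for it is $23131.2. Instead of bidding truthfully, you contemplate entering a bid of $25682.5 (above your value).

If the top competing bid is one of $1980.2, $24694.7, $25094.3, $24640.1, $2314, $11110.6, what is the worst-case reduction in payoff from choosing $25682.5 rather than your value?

$1980.2: same outcome either way → loss $0.
$24694.7: truthful gives $0, deviation gives −$1563.5 → loss $1563.5.
$25094.3: truthful gives $0, deviation gives −$1963.1 → loss $1963.1.
$24640.1: truthful gives $0, deviation gives −$1508.9 → loss $1508.9.
$2314: same outcome either way → loss $0.
$11110.6: same outcome either way → loss $0.
Maximum loss: $1963.1.

$1963.1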